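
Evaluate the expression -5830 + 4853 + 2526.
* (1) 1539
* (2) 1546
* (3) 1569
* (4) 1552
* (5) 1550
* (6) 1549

First: -5830 + 4853 = -977
Then: -977 + 2526 = 1549
6) 1549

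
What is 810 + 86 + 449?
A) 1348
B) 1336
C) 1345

First: 810 + 86 = 896
Then: 896 + 449 = 1345
C) 1345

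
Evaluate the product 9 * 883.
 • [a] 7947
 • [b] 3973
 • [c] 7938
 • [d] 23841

9 * 883 = 7947
a) 7947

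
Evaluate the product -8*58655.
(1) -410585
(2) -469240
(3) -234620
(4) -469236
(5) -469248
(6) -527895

-8 * 58655 = -469240
2) -469240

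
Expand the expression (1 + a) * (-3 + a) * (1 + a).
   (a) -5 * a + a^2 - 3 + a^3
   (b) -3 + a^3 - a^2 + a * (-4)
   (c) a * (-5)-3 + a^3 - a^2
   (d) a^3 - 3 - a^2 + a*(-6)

Expanding (1 + a) * (-3 + a) * (1 + a):
= a * (-5)-3 + a^3 - a^2
c) a * (-5)-3 + a^3 - a^2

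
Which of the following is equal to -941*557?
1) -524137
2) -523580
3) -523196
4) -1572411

-941 * 557 = -524137
1) -524137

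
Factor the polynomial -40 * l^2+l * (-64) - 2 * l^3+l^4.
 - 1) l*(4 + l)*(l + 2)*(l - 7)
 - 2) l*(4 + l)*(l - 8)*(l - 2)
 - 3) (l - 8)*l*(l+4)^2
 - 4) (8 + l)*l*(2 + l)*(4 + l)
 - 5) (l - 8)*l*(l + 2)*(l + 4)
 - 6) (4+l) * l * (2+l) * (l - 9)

We need to factor -40 * l^2+l * (-64) - 2 * l^3+l^4.
The factored form is (l - 8)*l*(l + 2)*(l + 4).
5) (l - 8)*l*(l + 2)*(l + 4)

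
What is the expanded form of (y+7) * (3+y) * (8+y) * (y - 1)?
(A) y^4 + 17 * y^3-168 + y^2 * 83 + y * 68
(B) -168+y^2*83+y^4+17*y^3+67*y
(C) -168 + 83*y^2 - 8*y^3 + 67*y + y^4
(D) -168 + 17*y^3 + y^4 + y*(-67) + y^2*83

Expanding (y+7) * (3+y) * (8+y) * (y - 1):
= -168+y^2*83+y^4+17*y^3+67*y
B) -168+y^2*83+y^4+17*y^3+67*y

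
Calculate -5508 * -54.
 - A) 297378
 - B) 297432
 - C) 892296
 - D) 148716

-5508 * -54 = 297432
B) 297432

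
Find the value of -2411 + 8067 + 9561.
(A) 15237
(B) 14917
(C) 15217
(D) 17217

First: -2411 + 8067 = 5656
Then: 5656 + 9561 = 15217
C) 15217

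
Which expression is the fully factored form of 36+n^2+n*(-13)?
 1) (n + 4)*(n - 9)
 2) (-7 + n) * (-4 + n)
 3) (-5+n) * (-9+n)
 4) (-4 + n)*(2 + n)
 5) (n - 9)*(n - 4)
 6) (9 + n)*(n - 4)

We need to factor 36+n^2+n*(-13).
The factored form is (n - 9)*(n - 4).
5) (n - 9)*(n - 4)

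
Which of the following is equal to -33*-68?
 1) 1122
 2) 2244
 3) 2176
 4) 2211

-33 * -68 = 2244
2) 2244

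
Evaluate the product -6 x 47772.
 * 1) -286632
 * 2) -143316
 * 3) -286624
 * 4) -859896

-6 * 47772 = -286632
1) -286632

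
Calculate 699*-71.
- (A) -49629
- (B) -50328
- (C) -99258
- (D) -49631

699 * -71 = -49629
A) -49629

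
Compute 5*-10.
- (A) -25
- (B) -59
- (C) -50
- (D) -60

5 * -10 = -50
C) -50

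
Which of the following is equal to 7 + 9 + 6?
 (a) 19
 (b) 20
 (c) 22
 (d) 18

First: 7 + 9 = 16
Then: 16 + 6 = 22
c) 22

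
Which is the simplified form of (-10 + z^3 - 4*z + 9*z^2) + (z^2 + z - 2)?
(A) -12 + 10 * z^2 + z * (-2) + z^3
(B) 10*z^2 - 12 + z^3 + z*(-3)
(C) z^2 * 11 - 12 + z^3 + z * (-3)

Adding the polynomials and combining like terms:
(-10 + z^3 - 4*z + 9*z^2) + (z^2 + z - 2)
= 10*z^2 - 12 + z^3 + z*(-3)
B) 10*z^2 - 12 + z^3 + z*(-3)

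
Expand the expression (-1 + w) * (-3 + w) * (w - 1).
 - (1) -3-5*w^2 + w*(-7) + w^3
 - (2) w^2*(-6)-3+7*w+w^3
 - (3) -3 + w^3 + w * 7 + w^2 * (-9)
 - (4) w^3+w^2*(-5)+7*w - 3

Expanding (-1 + w) * (-3 + w) * (w - 1):
= w^3+w^2*(-5)+7*w - 3
4) w^3+w^2*(-5)+7*w - 3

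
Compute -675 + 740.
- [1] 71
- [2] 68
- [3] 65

-675 + 740 = 65
3) 65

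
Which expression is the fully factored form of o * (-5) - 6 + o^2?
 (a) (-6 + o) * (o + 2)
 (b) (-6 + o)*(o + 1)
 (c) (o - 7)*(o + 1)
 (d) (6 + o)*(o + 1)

We need to factor o * (-5) - 6 + o^2.
The factored form is (-6 + o)*(o + 1).
b) (-6 + o)*(o + 1)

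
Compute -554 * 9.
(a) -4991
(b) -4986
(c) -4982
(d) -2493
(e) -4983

-554 * 9 = -4986
b) -4986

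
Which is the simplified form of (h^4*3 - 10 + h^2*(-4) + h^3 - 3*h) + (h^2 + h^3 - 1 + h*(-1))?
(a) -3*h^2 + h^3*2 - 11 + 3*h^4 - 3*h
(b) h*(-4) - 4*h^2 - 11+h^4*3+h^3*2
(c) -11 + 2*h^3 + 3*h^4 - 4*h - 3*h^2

Adding the polynomials and combining like terms:
(h^4*3 - 10 + h^2*(-4) + h^3 - 3*h) + (h^2 + h^3 - 1 + h*(-1))
= -11 + 2*h^3 + 3*h^4 - 4*h - 3*h^2
c) -11 + 2*h^3 + 3*h^4 - 4*h - 3*h^2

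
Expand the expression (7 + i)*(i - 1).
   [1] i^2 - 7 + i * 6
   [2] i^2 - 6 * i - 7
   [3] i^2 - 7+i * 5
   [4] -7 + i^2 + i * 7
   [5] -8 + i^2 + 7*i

Expanding (7 + i)*(i - 1):
= i^2 - 7 + i * 6
1) i^2 - 7 + i * 6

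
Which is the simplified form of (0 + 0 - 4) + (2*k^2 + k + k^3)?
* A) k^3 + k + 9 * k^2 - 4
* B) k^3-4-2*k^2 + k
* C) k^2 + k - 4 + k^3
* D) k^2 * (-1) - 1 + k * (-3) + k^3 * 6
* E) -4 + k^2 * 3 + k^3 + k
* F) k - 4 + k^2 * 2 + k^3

Adding the polynomials and combining like terms:
(0 + 0 - 4) + (2*k^2 + k + k^3)
= k - 4 + k^2 * 2 + k^3
F) k - 4 + k^2 * 2 + k^3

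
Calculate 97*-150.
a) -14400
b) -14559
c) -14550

97 * -150 = -14550
c) -14550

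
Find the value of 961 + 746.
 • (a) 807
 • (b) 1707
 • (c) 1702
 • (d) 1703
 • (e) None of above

961 + 746 = 1707
b) 1707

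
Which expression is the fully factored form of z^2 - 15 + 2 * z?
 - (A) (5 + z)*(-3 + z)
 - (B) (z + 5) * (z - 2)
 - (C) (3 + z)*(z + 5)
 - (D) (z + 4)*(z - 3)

We need to factor z^2 - 15 + 2 * z.
The factored form is (5 + z)*(-3 + z).
A) (5 + z)*(-3 + z)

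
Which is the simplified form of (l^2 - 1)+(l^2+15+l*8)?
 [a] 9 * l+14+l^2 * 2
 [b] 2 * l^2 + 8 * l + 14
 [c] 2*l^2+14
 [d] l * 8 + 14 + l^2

Adding the polynomials and combining like terms:
(l^2 - 1) + (l^2 + 15 + l*8)
= 2 * l^2 + 8 * l + 14
b) 2 * l^2 + 8 * l + 14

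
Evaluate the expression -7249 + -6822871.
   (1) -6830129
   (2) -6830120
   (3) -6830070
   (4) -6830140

-7249 + -6822871 = -6830120
2) -6830120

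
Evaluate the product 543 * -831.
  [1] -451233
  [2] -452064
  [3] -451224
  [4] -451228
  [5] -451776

543 * -831 = -451233
1) -451233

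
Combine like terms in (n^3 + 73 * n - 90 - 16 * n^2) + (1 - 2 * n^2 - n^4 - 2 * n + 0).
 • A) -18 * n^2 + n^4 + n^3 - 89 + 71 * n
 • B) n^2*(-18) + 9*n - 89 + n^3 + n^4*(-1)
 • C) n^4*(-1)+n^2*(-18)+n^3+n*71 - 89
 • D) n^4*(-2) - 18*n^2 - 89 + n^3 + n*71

Adding the polynomials and combining like terms:
(n^3 + 73*n - 90 - 16*n^2) + (1 - 2*n^2 - n^4 - 2*n + 0)
= n^4*(-1)+n^2*(-18)+n^3+n*71 - 89
C) n^4*(-1)+n^2*(-18)+n^3+n*71 - 89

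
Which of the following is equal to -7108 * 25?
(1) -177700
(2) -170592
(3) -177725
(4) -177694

-7108 * 25 = -177700
1) -177700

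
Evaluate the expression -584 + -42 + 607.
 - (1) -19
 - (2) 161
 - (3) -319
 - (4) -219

First: -584 + -42 = -626
Then: -626 + 607 = -19
1) -19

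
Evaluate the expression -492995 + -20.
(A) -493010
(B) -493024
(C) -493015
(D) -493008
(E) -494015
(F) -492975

-492995 + -20 = -493015
C) -493015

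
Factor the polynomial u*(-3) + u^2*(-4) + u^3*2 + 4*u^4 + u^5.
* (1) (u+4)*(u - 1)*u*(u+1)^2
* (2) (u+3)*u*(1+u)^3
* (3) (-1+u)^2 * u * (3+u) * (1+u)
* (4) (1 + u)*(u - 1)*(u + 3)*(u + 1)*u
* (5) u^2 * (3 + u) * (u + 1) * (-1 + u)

We need to factor u*(-3) + u^2*(-4) + u^3*2 + 4*u^4 + u^5.
The factored form is (1 + u)*(u - 1)*(u + 3)*(u + 1)*u.
4) (1 + u)*(u - 1)*(u + 3)*(u + 1)*u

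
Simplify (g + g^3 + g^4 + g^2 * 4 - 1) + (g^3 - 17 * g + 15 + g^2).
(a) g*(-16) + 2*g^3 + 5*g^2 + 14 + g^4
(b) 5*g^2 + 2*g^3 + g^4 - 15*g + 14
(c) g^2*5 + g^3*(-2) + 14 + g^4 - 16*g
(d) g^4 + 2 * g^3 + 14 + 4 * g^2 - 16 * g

Adding the polynomials and combining like terms:
(g + g^3 + g^4 + g^2*4 - 1) + (g^3 - 17*g + 15 + g^2)
= g*(-16) + 2*g^3 + 5*g^2 + 14 + g^4
a) g*(-16) + 2*g^3 + 5*g^2 + 14 + g^4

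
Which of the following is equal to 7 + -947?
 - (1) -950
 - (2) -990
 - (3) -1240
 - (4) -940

7 + -947 = -940
4) -940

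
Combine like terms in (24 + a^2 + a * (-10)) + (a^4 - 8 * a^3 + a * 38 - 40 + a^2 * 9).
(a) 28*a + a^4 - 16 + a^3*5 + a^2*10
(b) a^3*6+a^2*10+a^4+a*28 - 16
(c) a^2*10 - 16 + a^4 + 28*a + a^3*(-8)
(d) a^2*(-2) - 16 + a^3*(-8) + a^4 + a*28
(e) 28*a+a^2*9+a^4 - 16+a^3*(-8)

Adding the polynomials and combining like terms:
(24 + a^2 + a*(-10)) + (a^4 - 8*a^3 + a*38 - 40 + a^2*9)
= a^2*10 - 16 + a^4 + 28*a + a^3*(-8)
c) a^2*10 - 16 + a^4 + 28*a + a^3*(-8)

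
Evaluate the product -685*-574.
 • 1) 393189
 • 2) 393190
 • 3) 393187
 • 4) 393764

-685 * -574 = 393190
2) 393190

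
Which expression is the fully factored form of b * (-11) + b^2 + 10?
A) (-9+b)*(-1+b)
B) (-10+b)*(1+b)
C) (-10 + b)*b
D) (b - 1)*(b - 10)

We need to factor b * (-11) + b^2 + 10.
The factored form is (b - 1)*(b - 10).
D) (b - 1)*(b - 10)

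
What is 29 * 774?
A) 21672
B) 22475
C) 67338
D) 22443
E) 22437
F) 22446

29 * 774 = 22446
F) 22446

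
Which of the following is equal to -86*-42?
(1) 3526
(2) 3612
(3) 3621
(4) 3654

-86 * -42 = 3612
2) 3612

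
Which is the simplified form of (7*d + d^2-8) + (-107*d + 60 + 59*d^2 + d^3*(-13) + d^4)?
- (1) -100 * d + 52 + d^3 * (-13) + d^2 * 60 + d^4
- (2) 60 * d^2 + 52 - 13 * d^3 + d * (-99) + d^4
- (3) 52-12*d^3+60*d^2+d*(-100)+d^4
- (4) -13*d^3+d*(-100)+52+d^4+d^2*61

Adding the polynomials and combining like terms:
(7*d + d^2 - 8) + (-107*d + 60 + 59*d^2 + d^3*(-13) + d^4)
= -100 * d + 52 + d^3 * (-13) + d^2 * 60 + d^4
1) -100 * d + 52 + d^3 * (-13) + d^2 * 60 + d^4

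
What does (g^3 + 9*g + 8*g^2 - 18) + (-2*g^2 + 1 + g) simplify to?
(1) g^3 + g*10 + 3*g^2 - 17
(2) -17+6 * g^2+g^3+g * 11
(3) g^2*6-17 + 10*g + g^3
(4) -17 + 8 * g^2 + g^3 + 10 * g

Adding the polynomials and combining like terms:
(g^3 + 9*g + 8*g^2 - 18) + (-2*g^2 + 1 + g)
= g^2*6-17 + 10*g + g^3
3) g^2*6-17 + 10*g + g^3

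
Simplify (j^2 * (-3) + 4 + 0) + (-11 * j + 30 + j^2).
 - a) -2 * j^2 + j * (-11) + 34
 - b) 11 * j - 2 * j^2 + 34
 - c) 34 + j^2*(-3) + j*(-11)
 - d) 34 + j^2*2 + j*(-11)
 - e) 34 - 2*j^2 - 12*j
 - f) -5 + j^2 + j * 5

Adding the polynomials and combining like terms:
(j^2*(-3) + 4 + 0) + (-11*j + 30 + j^2)
= -2 * j^2 + j * (-11) + 34
a) -2 * j^2 + j * (-11) + 34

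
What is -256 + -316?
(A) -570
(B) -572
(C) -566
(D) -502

-256 + -316 = -572
B) -572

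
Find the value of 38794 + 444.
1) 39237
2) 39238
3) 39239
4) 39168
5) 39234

38794 + 444 = 39238
2) 39238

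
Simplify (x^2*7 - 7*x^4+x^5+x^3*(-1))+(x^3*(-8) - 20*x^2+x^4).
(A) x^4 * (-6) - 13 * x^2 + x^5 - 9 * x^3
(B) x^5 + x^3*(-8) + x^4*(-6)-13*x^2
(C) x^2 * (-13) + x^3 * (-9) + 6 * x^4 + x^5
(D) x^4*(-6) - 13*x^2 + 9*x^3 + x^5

Adding the polynomials and combining like terms:
(x^2*7 - 7*x^4 + x^5 + x^3*(-1)) + (x^3*(-8) - 20*x^2 + x^4)
= x^4 * (-6) - 13 * x^2 + x^5 - 9 * x^3
A) x^4 * (-6) - 13 * x^2 + x^5 - 9 * x^3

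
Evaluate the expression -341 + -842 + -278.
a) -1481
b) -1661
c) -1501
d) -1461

First: -341 + -842 = -1183
Then: -1183 + -278 = -1461
d) -1461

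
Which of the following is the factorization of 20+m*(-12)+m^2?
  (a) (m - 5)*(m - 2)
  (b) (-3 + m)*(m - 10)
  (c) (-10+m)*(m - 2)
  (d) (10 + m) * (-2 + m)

We need to factor 20+m*(-12)+m^2.
The factored form is (-10+m)*(m - 2).
c) (-10+m)*(m - 2)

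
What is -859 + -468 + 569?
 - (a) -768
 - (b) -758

First: -859 + -468 = -1327
Then: -1327 + 569 = -758
b) -758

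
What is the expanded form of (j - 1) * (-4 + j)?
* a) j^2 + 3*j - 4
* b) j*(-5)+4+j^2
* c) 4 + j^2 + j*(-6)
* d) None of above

Expanding (j - 1) * (-4 + j):
= j*(-5)+4+j^2
b) j*(-5)+4+j^2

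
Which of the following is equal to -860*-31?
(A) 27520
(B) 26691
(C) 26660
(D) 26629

-860 * -31 = 26660
C) 26660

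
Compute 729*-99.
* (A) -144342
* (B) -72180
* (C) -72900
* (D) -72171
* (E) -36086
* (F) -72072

729 * -99 = -72171
D) -72171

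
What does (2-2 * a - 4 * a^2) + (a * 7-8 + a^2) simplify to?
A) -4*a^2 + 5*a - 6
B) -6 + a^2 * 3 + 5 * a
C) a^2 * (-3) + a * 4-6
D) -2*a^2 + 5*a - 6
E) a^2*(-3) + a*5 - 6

Adding the polynomials and combining like terms:
(2 - 2*a - 4*a^2) + (a*7 - 8 + a^2)
= a^2*(-3) + a*5 - 6
E) a^2*(-3) + a*5 - 6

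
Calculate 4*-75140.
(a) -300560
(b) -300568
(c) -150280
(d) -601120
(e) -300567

4 * -75140 = -300560
a) -300560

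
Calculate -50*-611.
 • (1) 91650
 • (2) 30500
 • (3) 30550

-50 * -611 = 30550
3) 30550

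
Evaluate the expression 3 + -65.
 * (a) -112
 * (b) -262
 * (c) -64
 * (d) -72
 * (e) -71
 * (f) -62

3 + -65 = -62
f) -62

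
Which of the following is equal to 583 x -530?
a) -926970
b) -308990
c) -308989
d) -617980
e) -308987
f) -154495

583 * -530 = -308990
b) -308990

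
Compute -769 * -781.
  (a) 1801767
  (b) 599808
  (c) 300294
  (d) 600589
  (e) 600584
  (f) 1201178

-769 * -781 = 600589
d) 600589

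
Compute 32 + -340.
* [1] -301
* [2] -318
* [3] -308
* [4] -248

32 + -340 = -308
3) -308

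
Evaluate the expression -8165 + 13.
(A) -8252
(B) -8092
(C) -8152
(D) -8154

-8165 + 13 = -8152
C) -8152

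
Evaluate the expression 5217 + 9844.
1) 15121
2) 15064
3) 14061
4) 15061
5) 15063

5217 + 9844 = 15061
4) 15061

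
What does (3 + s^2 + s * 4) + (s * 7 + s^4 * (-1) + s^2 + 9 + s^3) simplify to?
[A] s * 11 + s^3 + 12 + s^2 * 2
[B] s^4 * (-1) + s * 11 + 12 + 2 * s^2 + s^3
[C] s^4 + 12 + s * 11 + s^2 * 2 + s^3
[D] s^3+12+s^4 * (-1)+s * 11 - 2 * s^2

Adding the polynomials and combining like terms:
(3 + s^2 + s*4) + (s*7 + s^4*(-1) + s^2 + 9 + s^3)
= s^4 * (-1) + s * 11 + 12 + 2 * s^2 + s^3
B) s^4 * (-1) + s * 11 + 12 + 2 * s^2 + s^3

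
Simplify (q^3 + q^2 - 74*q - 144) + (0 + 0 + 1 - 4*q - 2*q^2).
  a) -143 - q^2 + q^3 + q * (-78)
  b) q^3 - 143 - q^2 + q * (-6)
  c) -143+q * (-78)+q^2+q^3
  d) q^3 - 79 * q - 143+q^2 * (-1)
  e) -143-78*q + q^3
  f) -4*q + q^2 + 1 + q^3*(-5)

Adding the polynomials and combining like terms:
(q^3 + q^2 - 74*q - 144) + (0 + 0 + 1 - 4*q - 2*q^2)
= -143 - q^2 + q^3 + q * (-78)
a) -143 - q^2 + q^3 + q * (-78)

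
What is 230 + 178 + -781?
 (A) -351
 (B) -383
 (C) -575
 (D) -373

First: 230 + 178 = 408
Then: 408 + -781 = -373
D) -373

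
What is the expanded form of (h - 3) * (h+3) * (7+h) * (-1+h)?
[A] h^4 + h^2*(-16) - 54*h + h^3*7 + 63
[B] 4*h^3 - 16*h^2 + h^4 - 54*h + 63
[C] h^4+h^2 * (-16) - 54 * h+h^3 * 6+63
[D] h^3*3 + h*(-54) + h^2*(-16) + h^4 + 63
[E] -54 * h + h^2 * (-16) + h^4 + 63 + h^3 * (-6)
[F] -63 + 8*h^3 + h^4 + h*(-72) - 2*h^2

Expanding (h - 3) * (h+3) * (7+h) * (-1+h):
= h^4+h^2 * (-16) - 54 * h+h^3 * 6+63
C) h^4+h^2 * (-16) - 54 * h+h^3 * 6+63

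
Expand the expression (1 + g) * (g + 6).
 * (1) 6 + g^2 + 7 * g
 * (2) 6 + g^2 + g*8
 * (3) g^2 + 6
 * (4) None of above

Expanding (1 + g) * (g + 6):
= 6 + g^2 + 7 * g
1) 6 + g^2 + 7 * g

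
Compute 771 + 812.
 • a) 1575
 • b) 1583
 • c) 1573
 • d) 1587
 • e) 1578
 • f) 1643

771 + 812 = 1583
b) 1583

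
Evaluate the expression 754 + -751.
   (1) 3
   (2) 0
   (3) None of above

754 + -751 = 3
1) 3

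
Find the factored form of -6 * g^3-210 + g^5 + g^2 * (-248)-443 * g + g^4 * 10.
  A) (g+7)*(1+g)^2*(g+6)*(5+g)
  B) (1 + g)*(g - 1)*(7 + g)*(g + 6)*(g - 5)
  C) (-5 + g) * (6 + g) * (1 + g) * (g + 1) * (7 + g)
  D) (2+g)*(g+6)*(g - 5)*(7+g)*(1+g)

We need to factor -6 * g^3-210 + g^5 + g^2 * (-248)-443 * g + g^4 * 10.
The factored form is (-5 + g) * (6 + g) * (1 + g) * (g + 1) * (7 + g).
C) (-5 + g) * (6 + g) * (1 + g) * (g + 1) * (7 + g)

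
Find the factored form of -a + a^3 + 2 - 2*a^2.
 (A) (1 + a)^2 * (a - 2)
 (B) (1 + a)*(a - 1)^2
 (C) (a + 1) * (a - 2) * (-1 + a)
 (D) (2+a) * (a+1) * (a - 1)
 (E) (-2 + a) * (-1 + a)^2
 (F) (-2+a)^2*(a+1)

We need to factor -a + a^3 + 2 - 2*a^2.
The factored form is (a + 1) * (a - 2) * (-1 + a).
C) (a + 1) * (a - 2) * (-1 + a)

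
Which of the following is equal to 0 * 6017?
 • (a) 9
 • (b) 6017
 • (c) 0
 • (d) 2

0 * 6017 = 0
c) 0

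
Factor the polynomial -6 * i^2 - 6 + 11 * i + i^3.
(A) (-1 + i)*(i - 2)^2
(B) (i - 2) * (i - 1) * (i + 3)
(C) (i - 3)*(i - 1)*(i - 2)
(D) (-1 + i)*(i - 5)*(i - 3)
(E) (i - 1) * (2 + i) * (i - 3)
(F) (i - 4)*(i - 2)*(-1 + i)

We need to factor -6 * i^2 - 6 + 11 * i + i^3.
The factored form is (i - 3)*(i - 1)*(i - 2).
C) (i - 3)*(i - 1)*(i - 2)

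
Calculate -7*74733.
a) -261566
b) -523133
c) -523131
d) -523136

-7 * 74733 = -523131
c) -523131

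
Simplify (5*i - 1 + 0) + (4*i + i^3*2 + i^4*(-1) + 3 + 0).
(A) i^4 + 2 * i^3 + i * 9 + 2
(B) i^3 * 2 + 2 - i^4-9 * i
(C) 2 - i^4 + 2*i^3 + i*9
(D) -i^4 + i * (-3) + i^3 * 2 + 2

Adding the polynomials and combining like terms:
(5*i - 1 + 0) + (4*i + i^3*2 + i^4*(-1) + 3 + 0)
= 2 - i^4 + 2*i^3 + i*9
C) 2 - i^4 + 2*i^3 + i*9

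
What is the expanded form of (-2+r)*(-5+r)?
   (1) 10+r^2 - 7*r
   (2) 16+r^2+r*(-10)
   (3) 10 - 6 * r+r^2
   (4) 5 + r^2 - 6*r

Expanding (-2+r)*(-5+r):
= 10+r^2 - 7*r
1) 10+r^2 - 7*r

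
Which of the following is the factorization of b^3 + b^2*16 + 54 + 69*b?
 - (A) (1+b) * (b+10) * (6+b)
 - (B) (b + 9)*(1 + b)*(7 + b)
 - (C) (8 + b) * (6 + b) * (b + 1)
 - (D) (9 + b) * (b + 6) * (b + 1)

We need to factor b^3 + b^2*16 + 54 + 69*b.
The factored form is (9 + b) * (b + 6) * (b + 1).
D) (9 + b) * (b + 6) * (b + 1)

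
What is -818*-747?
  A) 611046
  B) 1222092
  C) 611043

-818 * -747 = 611046
A) 611046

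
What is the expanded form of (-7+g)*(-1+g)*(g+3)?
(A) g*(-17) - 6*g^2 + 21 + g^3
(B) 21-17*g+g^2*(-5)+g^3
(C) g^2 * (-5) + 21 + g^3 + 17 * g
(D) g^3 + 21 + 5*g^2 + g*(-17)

Expanding (-7+g)*(-1+g)*(g+3):
= 21-17*g+g^2*(-5)+g^3
B) 21-17*g+g^2*(-5)+g^3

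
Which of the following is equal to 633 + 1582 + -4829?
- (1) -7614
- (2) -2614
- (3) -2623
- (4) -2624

First: 633 + 1582 = 2215
Then: 2215 + -4829 = -2614
2) -2614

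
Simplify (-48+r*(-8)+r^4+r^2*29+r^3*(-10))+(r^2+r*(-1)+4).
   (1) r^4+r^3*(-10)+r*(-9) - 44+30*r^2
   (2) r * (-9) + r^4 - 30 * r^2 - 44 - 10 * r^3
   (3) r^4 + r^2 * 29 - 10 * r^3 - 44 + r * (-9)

Adding the polynomials and combining like terms:
(-48 + r*(-8) + r^4 + r^2*29 + r^3*(-10)) + (r^2 + r*(-1) + 4)
= r^4+r^3*(-10)+r*(-9) - 44+30*r^2
1) r^4+r^3*(-10)+r*(-9) - 44+30*r^2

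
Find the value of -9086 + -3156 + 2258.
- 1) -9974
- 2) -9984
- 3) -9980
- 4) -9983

First: -9086 + -3156 = -12242
Then: -12242 + 2258 = -9984
2) -9984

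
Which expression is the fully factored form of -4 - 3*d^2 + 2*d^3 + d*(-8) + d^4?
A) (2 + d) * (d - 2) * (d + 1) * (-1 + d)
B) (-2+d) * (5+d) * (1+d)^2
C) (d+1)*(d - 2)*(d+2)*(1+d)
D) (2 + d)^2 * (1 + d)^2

We need to factor -4 - 3*d^2 + 2*d^3 + d*(-8) + d^4.
The factored form is (d+1)*(d - 2)*(d+2)*(1+d).
C) (d+1)*(d - 2)*(d+2)*(1+d)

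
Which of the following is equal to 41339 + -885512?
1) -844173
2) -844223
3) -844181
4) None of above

41339 + -885512 = -844173
1) -844173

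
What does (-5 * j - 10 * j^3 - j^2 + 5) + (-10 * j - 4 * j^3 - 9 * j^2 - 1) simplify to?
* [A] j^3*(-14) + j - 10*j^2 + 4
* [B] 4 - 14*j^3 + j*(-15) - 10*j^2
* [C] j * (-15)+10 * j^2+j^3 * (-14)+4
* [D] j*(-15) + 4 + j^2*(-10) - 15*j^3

Adding the polynomials and combining like terms:
(-5*j - 10*j^3 - j^2 + 5) + (-10*j - 4*j^3 - 9*j^2 - 1)
= 4 - 14*j^3 + j*(-15) - 10*j^2
B) 4 - 14*j^3 + j*(-15) - 10*j^2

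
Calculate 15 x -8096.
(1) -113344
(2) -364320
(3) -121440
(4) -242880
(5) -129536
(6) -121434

15 * -8096 = -121440
3) -121440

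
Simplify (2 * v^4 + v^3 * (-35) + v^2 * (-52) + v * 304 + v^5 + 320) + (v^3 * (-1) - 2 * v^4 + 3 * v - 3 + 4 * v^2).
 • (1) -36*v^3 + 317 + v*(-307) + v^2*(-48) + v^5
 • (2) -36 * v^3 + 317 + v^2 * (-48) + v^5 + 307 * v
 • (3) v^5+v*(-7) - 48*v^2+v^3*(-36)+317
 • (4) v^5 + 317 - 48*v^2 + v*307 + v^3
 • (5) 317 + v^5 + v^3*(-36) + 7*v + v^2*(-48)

Adding the polynomials and combining like terms:
(2*v^4 + v^3*(-35) + v^2*(-52) + v*304 + v^5 + 320) + (v^3*(-1) - 2*v^4 + 3*v - 3 + 4*v^2)
= -36 * v^3 + 317 + v^2 * (-48) + v^5 + 307 * v
2) -36 * v^3 + 317 + v^2 * (-48) + v^5 + 307 * v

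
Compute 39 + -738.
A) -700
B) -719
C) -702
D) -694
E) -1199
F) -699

39 + -738 = -699
F) -699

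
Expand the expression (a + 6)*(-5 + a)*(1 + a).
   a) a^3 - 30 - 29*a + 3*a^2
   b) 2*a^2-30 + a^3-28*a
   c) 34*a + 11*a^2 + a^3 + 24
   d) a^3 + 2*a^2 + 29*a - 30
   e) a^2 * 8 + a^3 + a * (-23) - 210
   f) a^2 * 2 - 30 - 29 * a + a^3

Expanding (a + 6)*(-5 + a)*(1 + a):
= a^2 * 2 - 30 - 29 * a + a^3
f) a^2 * 2 - 30 - 29 * a + a^3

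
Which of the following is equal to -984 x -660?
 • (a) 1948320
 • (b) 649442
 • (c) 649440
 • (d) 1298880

-984 * -660 = 649440
c) 649440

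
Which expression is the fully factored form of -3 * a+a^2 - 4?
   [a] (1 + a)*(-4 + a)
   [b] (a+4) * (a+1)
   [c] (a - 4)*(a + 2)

We need to factor -3 * a+a^2 - 4.
The factored form is (1 + a)*(-4 + a).
a) (1 + a)*(-4 + a)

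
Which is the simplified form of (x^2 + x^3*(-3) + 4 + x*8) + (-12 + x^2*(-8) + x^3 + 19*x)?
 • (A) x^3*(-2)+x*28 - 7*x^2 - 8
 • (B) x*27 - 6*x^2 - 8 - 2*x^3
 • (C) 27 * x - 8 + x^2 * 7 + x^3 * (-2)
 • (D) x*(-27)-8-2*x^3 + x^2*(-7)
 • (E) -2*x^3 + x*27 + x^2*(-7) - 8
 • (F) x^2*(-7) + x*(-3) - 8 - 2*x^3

Adding the polynomials and combining like terms:
(x^2 + x^3*(-3) + 4 + x*8) + (-12 + x^2*(-8) + x^3 + 19*x)
= -2*x^3 + x*27 + x^2*(-7) - 8
E) -2*x^3 + x*27 + x^2*(-7) - 8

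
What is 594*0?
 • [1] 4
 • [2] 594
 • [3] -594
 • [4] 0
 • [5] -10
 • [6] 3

594 * 0 = 0
4) 0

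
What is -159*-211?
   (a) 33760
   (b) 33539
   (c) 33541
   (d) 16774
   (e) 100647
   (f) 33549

-159 * -211 = 33549
f) 33549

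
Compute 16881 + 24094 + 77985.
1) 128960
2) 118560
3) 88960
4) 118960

First: 16881 + 24094 = 40975
Then: 40975 + 77985 = 118960
4) 118960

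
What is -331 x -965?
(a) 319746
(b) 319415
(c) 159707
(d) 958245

-331 * -965 = 319415
b) 319415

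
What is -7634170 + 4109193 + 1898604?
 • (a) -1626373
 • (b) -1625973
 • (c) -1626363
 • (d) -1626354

First: -7634170 + 4109193 = -3524977
Then: -3524977 + 1898604 = -1626373
a) -1626373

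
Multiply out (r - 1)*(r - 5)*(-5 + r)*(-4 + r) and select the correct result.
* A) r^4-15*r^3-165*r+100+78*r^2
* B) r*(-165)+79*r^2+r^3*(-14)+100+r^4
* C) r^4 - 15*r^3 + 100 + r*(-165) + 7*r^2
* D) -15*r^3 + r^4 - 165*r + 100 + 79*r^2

Expanding (r - 1)*(r - 5)*(-5 + r)*(-4 + r):
= -15*r^3 + r^4 - 165*r + 100 + 79*r^2
D) -15*r^3 + r^4 - 165*r + 100 + 79*r^2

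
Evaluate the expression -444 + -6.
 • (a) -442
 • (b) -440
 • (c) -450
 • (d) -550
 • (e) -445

-444 + -6 = -450
c) -450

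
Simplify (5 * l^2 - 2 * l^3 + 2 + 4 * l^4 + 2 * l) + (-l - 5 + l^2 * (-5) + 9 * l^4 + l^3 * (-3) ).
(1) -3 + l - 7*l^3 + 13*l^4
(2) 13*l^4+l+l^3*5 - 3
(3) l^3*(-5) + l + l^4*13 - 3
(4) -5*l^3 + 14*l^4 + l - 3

Adding the polynomials and combining like terms:
(5*l^2 - 2*l^3 + 2 + 4*l^4 + 2*l) + (-l - 5 + l^2*(-5) + 9*l^4 + l^3*(-3))
= l^3*(-5) + l + l^4*13 - 3
3) l^3*(-5) + l + l^4*13 - 3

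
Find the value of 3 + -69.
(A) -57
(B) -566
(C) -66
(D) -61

3 + -69 = -66
C) -66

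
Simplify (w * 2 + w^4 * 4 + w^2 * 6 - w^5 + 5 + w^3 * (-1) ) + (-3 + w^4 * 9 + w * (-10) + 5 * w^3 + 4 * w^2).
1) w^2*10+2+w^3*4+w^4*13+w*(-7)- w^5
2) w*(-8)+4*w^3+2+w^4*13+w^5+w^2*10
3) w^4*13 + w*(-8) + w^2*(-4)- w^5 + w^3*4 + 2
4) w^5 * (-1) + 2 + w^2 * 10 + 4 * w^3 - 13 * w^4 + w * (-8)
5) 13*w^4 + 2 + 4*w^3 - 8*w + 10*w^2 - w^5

Adding the polynomials and combining like terms:
(w*2 + w^4*4 + w^2*6 - w^5 + 5 + w^3*(-1)) + (-3 + w^4*9 + w*(-10) + 5*w^3 + 4*w^2)
= 13*w^4 + 2 + 4*w^3 - 8*w + 10*w^2 - w^5
5) 13*w^4 + 2 + 4*w^3 - 8*w + 10*w^2 - w^5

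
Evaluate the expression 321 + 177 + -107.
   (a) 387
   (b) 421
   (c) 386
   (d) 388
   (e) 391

First: 321 + 177 = 498
Then: 498 + -107 = 391
e) 391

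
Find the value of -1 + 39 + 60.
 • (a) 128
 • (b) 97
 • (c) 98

First: -1 + 39 = 38
Then: 38 + 60 = 98
c) 98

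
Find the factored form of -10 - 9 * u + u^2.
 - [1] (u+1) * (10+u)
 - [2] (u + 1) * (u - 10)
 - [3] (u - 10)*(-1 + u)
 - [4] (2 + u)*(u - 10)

We need to factor -10 - 9 * u + u^2.
The factored form is (u + 1) * (u - 10).
2) (u + 1) * (u - 10)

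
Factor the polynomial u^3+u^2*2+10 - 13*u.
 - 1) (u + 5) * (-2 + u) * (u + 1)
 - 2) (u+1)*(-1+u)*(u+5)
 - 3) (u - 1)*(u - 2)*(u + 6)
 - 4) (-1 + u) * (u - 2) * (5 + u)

We need to factor u^3+u^2*2+10 - 13*u.
The factored form is (-1 + u) * (u - 2) * (5 + u).
4) (-1 + u) * (u - 2) * (5 + u)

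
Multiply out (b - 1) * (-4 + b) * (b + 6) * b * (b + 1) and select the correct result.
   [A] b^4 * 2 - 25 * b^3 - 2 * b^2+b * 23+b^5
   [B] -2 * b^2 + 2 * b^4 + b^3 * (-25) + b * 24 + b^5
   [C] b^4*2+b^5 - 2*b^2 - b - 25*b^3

Expanding (b - 1) * (-4 + b) * (b + 6) * b * (b + 1):
= -2 * b^2 + 2 * b^4 + b^3 * (-25) + b * 24 + b^5
B) -2 * b^2 + 2 * b^4 + b^3 * (-25) + b * 24 + b^5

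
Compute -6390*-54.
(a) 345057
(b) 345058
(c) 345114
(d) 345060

-6390 * -54 = 345060
d) 345060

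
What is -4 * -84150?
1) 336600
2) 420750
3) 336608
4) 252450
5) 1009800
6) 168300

-4 * -84150 = 336600
1) 336600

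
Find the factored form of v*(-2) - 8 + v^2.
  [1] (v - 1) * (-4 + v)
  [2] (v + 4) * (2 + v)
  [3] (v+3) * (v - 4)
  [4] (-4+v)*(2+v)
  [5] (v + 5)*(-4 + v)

We need to factor v*(-2) - 8 + v^2.
The factored form is (-4+v)*(2+v).
4) (-4+v)*(2+v)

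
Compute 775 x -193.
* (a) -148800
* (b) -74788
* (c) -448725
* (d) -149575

775 * -193 = -149575
d) -149575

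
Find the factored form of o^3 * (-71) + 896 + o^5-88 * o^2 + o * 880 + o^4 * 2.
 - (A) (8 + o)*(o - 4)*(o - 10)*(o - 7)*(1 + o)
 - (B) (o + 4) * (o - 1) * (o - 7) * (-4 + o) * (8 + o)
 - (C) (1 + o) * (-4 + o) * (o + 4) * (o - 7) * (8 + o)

We need to factor o^3 * (-71) + 896 + o^5-88 * o^2 + o * 880 + o^4 * 2.
The factored form is (1 + o) * (-4 + o) * (o + 4) * (o - 7) * (8 + o).
C) (1 + o) * (-4 + o) * (o + 4) * (o - 7) * (8 + o)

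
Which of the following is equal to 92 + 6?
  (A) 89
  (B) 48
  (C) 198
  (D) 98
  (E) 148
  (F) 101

92 + 6 = 98
D) 98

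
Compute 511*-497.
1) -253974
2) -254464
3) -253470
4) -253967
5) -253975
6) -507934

511 * -497 = -253967
4) -253967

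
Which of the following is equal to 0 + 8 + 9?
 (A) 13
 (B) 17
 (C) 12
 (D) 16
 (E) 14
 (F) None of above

First: 0 + 8 = 8
Then: 8 + 9 = 17
B) 17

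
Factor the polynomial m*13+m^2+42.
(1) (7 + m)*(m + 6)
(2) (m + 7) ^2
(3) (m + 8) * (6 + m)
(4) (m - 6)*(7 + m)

We need to factor m*13+m^2+42.
The factored form is (7 + m)*(m + 6).
1) (7 + m)*(m + 6)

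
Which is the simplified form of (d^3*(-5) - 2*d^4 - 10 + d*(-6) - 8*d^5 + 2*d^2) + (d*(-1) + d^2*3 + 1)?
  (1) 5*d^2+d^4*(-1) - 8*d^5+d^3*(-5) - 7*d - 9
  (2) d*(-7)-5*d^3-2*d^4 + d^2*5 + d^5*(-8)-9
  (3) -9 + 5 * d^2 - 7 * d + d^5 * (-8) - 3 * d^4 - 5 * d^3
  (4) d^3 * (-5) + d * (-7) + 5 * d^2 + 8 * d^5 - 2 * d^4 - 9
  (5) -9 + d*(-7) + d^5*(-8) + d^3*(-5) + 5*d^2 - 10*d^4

Adding the polynomials and combining like terms:
(d^3*(-5) - 2*d^4 - 10 + d*(-6) - 8*d^5 + 2*d^2) + (d*(-1) + d^2*3 + 1)
= d*(-7)-5*d^3-2*d^4 + d^2*5 + d^5*(-8)-9
2) d*(-7)-5*d^3-2*d^4 + d^2*5 + d^5*(-8)-9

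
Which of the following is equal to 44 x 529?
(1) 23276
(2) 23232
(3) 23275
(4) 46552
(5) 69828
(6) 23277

44 * 529 = 23276
1) 23276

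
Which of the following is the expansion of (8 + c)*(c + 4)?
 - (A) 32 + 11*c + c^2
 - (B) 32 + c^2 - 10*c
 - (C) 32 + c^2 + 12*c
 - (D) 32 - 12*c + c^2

Expanding (8 + c)*(c + 4):
= 32 + c^2 + 12*c
C) 32 + c^2 + 12*c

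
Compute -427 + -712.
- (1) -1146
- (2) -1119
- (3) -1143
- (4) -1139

-427 + -712 = -1139
4) -1139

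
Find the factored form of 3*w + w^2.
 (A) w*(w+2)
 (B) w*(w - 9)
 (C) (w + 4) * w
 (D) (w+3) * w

We need to factor 3*w + w^2.
The factored form is (w+3) * w.
D) (w+3) * w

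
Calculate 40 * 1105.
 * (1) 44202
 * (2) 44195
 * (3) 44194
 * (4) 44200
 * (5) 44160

40 * 1105 = 44200
4) 44200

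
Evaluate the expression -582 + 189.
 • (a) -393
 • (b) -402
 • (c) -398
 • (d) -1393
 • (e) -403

-582 + 189 = -393
a) -393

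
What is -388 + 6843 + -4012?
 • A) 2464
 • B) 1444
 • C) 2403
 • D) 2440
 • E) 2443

First: -388 + 6843 = 6455
Then: 6455 + -4012 = 2443
E) 2443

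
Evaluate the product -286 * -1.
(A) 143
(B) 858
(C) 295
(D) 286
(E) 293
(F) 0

-286 * -1 = 286
D) 286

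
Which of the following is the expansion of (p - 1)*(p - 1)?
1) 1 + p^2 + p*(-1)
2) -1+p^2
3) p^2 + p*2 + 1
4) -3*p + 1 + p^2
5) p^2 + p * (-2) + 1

Expanding (p - 1)*(p - 1):
= p^2 + p * (-2) + 1
5) p^2 + p * (-2) + 1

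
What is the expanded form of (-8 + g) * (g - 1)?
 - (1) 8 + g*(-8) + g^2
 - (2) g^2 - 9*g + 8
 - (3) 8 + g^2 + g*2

Expanding (-8 + g) * (g - 1):
= g^2 - 9*g + 8
2) g^2 - 9*g + 8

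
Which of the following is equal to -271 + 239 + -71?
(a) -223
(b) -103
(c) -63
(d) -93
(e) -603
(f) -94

First: -271 + 239 = -32
Then: -32 + -71 = -103
b) -103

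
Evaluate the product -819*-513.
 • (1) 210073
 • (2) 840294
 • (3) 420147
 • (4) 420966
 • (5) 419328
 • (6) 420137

-819 * -513 = 420147
3) 420147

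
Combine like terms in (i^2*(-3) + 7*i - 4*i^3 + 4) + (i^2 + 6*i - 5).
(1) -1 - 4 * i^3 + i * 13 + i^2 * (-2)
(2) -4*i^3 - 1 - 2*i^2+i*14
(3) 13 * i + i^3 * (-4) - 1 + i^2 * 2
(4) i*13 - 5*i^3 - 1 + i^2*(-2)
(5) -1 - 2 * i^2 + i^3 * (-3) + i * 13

Adding the polynomials and combining like terms:
(i^2*(-3) + 7*i - 4*i^3 + 4) + (i^2 + 6*i - 5)
= -1 - 4 * i^3 + i * 13 + i^2 * (-2)
1) -1 - 4 * i^3 + i * 13 + i^2 * (-2)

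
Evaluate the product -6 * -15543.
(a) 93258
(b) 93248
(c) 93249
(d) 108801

-6 * -15543 = 93258
a) 93258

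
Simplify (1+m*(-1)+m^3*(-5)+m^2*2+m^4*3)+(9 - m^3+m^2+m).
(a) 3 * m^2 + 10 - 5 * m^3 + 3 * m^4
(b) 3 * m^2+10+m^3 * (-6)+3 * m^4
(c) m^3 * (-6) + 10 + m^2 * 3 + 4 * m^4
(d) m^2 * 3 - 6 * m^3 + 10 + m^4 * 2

Adding the polynomials and combining like terms:
(1 + m*(-1) + m^3*(-5) + m^2*2 + m^4*3) + (9 - m^3 + m^2 + m)
= 3 * m^2+10+m^3 * (-6)+3 * m^4
b) 3 * m^2+10+m^3 * (-6)+3 * m^4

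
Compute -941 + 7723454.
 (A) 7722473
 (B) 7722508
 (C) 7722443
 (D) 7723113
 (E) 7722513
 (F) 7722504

-941 + 7723454 = 7722513
E) 7722513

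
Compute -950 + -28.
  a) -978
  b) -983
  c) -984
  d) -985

-950 + -28 = -978
a) -978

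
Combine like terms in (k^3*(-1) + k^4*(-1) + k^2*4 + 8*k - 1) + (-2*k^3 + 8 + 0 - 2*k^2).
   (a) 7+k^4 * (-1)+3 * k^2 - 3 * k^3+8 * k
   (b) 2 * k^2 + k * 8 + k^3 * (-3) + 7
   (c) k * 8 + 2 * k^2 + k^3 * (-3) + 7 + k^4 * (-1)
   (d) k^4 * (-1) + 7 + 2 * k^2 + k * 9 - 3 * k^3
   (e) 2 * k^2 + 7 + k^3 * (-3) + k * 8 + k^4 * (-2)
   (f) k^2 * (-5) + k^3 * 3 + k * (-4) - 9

Adding the polynomials and combining like terms:
(k^3*(-1) + k^4*(-1) + k^2*4 + 8*k - 1) + (-2*k^3 + 8 + 0 - 2*k^2)
= k * 8 + 2 * k^2 + k^3 * (-3) + 7 + k^4 * (-1)
c) k * 8 + 2 * k^2 + k^3 * (-3) + 7 + k^4 * (-1)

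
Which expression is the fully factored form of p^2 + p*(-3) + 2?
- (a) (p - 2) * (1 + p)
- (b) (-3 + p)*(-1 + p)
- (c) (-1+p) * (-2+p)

We need to factor p^2 + p*(-3) + 2.
The factored form is (-1+p) * (-2+p).
c) (-1+p) * (-2+p)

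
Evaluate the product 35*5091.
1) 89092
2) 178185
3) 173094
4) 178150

35 * 5091 = 178185
2) 178185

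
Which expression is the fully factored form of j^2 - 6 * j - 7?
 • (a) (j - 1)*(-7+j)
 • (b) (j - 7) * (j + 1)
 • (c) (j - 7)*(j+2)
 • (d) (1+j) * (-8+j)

We need to factor j^2 - 6 * j - 7.
The factored form is (j - 7) * (j + 1).
b) (j - 7) * (j + 1)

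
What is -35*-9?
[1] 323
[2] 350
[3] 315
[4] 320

-35 * -9 = 315
3) 315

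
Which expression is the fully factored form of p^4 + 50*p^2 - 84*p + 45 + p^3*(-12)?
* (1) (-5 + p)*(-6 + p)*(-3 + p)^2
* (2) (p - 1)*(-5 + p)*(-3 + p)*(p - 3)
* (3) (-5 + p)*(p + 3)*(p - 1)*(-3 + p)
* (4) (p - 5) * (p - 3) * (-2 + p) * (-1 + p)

We need to factor p^4 + 50*p^2 - 84*p + 45 + p^3*(-12).
The factored form is (p - 1)*(-5 + p)*(-3 + p)*(p - 3).
2) (p - 1)*(-5 + p)*(-3 + p)*(p - 3)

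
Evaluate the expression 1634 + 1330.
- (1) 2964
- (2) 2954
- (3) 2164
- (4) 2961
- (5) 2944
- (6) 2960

1634 + 1330 = 2964
1) 2964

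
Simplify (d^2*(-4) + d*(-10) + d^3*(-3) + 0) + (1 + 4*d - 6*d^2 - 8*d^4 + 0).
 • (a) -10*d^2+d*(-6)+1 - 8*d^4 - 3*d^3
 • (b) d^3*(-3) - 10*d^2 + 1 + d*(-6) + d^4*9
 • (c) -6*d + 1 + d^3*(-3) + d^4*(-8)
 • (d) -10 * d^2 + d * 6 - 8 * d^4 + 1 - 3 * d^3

Adding the polynomials and combining like terms:
(d^2*(-4) + d*(-10) + d^3*(-3) + 0) + (1 + 4*d - 6*d^2 - 8*d^4 + 0)
= -10*d^2+d*(-6)+1 - 8*d^4 - 3*d^3
a) -10*d^2+d*(-6)+1 - 8*d^4 - 3*d^3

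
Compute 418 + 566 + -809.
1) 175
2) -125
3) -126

First: 418 + 566 = 984
Then: 984 + -809 = 175
1) 175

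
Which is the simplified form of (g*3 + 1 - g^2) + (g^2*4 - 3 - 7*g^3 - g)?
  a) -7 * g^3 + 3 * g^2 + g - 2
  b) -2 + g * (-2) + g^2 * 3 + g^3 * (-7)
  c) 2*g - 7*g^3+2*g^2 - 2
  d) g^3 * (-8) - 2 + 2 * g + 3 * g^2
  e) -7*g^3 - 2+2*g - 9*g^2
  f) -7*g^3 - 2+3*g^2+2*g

Adding the polynomials and combining like terms:
(g*3 + 1 - g^2) + (g^2*4 - 3 - 7*g^3 - g)
= -7*g^3 - 2+3*g^2+2*g
f) -7*g^3 - 2+3*g^2+2*g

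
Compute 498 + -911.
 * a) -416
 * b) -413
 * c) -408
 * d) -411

498 + -911 = -413
b) -413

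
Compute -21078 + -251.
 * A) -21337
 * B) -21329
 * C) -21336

-21078 + -251 = -21329
B) -21329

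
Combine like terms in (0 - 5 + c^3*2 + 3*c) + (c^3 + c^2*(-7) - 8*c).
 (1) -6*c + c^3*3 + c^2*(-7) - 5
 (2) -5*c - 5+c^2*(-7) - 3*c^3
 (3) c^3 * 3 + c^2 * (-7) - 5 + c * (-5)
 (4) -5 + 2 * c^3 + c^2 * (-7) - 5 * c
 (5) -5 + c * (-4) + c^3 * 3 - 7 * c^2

Adding the polynomials and combining like terms:
(0 - 5 + c^3*2 + 3*c) + (c^3 + c^2*(-7) - 8*c)
= c^3 * 3 + c^2 * (-7) - 5 + c * (-5)
3) c^3 * 3 + c^2 * (-7) - 5 + c * (-5)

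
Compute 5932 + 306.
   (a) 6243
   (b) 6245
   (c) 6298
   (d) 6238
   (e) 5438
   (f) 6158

5932 + 306 = 6238
d) 6238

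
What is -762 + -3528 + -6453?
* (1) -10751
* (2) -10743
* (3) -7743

First: -762 + -3528 = -4290
Then: -4290 + -6453 = -10743
2) -10743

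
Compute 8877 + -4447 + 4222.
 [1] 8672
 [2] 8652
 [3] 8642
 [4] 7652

First: 8877 + -4447 = 4430
Then: 4430 + 4222 = 8652
2) 8652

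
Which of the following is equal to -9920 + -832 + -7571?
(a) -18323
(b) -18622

First: -9920 + -832 = -10752
Then: -10752 + -7571 = -18323
a) -18323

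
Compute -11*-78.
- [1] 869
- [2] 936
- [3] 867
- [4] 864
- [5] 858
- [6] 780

-11 * -78 = 858
5) 858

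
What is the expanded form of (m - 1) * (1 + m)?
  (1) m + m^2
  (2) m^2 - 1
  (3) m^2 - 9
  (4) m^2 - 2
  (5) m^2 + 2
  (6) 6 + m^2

Expanding (m - 1) * (1 + m):
= m^2 - 1
2) m^2 - 1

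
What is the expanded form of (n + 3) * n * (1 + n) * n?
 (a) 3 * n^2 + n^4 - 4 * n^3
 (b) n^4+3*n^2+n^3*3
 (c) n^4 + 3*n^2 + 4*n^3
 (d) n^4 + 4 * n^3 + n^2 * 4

Expanding (n + 3) * n * (1 + n) * n:
= n^4 + 3*n^2 + 4*n^3
c) n^4 + 3*n^2 + 4*n^3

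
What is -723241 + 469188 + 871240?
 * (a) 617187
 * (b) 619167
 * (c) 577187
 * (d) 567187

First: -723241 + 469188 = -254053
Then: -254053 + 871240 = 617187
a) 617187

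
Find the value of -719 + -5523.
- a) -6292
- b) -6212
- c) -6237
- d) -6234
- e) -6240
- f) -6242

-719 + -5523 = -6242
f) -6242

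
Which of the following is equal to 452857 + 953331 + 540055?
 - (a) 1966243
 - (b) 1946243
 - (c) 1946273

First: 452857 + 953331 = 1406188
Then: 1406188 + 540055 = 1946243
b) 1946243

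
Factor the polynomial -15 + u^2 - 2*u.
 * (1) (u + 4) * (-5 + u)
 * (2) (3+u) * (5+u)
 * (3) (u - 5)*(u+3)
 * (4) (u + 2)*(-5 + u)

We need to factor -15 + u^2 - 2*u.
The factored form is (u - 5)*(u+3).
3) (u - 5)*(u+3)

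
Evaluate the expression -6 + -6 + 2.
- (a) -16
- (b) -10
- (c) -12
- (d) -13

First: -6 + -6 = -12
Then: -12 + 2 = -10
b) -10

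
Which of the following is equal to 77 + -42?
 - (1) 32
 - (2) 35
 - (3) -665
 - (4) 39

77 + -42 = 35
2) 35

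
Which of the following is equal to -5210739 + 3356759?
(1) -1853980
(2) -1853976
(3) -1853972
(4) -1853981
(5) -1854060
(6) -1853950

-5210739 + 3356759 = -1853980
1) -1853980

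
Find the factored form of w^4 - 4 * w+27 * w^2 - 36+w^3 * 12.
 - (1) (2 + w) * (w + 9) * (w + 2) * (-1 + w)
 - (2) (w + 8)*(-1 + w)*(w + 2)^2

We need to factor w^4 - 4 * w+27 * w^2 - 36+w^3 * 12.
The factored form is (2 + w) * (w + 9) * (w + 2) * (-1 + w).
1) (2 + w) * (w + 9) * (w + 2) * (-1 + w)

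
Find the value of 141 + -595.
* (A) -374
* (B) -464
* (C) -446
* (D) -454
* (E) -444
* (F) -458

141 + -595 = -454
D) -454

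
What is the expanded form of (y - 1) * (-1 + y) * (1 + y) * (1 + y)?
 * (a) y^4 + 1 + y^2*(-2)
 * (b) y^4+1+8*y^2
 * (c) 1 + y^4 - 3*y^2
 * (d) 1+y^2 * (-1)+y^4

Expanding (y - 1) * (-1 + y) * (1 + y) * (1 + y):
= y^4 + 1 + y^2*(-2)
a) y^4 + 1 + y^2*(-2)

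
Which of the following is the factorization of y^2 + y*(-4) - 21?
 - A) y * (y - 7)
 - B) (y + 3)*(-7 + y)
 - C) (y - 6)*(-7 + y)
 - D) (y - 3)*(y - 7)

We need to factor y^2 + y*(-4) - 21.
The factored form is (y + 3)*(-7 + y).
B) (y + 3)*(-7 + y)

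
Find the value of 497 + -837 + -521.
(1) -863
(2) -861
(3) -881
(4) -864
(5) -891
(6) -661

First: 497 + -837 = -340
Then: -340 + -521 = -861
2) -861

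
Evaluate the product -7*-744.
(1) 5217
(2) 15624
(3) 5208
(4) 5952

-7 * -744 = 5208
3) 5208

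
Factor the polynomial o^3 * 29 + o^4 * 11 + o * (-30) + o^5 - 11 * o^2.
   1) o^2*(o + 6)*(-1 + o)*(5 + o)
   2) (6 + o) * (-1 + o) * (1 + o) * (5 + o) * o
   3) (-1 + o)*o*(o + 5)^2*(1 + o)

We need to factor o^3 * 29 + o^4 * 11 + o * (-30) + o^5 - 11 * o^2.
The factored form is (6 + o) * (-1 + o) * (1 + o) * (5 + o) * o.
2) (6 + o) * (-1 + o) * (1 + o) * (5 + o) * o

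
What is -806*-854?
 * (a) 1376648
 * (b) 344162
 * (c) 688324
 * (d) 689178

-806 * -854 = 688324
c) 688324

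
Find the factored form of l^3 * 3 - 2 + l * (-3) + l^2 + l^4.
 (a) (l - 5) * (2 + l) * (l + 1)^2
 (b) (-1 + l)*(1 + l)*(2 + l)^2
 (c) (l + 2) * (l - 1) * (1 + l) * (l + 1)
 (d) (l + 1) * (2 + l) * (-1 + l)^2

We need to factor l^3 * 3 - 2 + l * (-3) + l^2 + l^4.
The factored form is (l + 2) * (l - 1) * (1 + l) * (l + 1).
c) (l + 2) * (l - 1) * (1 + l) * (l + 1)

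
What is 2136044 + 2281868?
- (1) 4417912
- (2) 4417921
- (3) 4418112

2136044 + 2281868 = 4417912
1) 4417912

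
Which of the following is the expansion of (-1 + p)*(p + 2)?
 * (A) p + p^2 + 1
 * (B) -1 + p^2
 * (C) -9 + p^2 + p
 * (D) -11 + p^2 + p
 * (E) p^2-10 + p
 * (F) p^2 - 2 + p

Expanding (-1 + p)*(p + 2):
= p^2 - 2 + p
F) p^2 - 2 + p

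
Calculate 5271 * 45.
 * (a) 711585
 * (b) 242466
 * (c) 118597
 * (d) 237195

5271 * 45 = 237195
d) 237195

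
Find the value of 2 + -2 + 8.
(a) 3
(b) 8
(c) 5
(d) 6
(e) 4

First: 2 + -2 = 0
Then: 0 + 8 = 8
b) 8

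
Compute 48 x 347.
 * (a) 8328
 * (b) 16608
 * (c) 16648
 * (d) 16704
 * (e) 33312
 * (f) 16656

48 * 347 = 16656
f) 16656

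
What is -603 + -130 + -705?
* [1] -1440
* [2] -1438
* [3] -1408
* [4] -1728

First: -603 + -130 = -733
Then: -733 + -705 = -1438
2) -1438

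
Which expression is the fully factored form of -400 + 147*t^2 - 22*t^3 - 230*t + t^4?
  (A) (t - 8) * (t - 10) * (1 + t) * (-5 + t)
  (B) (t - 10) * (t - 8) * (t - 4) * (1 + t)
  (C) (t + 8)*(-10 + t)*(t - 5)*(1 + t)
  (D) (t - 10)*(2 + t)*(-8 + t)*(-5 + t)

We need to factor -400 + 147*t^2 - 22*t^3 - 230*t + t^4.
The factored form is (t - 8) * (t - 10) * (1 + t) * (-5 + t).
A) (t - 8) * (t - 10) * (1 + t) * (-5 + t)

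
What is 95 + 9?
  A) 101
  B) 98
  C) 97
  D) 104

95 + 9 = 104
D) 104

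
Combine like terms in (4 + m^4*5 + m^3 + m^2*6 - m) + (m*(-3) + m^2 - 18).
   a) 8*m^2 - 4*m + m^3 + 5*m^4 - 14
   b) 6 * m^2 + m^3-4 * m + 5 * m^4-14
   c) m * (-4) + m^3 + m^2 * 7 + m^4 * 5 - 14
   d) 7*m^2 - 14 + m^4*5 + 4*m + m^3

Adding the polynomials and combining like terms:
(4 + m^4*5 + m^3 + m^2*6 - m) + (m*(-3) + m^2 - 18)
= m * (-4) + m^3 + m^2 * 7 + m^4 * 5 - 14
c) m * (-4) + m^3 + m^2 * 7 + m^4 * 5 - 14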